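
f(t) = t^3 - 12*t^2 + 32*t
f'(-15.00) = 1067.00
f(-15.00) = -6555.00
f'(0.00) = 32.00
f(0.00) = 0.00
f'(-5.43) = 250.77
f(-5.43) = -687.68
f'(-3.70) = 161.87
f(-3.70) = -333.33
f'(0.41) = 22.66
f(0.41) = 11.17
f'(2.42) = -8.51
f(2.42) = 21.34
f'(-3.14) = 136.94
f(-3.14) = -249.75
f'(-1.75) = 83.19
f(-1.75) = -98.11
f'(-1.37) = 70.51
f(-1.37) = -68.93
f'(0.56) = 19.50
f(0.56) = 14.33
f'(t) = 3*t^2 - 24*t + 32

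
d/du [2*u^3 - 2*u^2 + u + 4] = 6*u^2 - 4*u + 1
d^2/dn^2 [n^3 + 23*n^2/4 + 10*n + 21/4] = 6*n + 23/2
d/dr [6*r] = 6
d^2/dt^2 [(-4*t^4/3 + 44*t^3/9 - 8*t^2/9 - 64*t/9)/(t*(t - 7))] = 8*(-3*t^3 + 63*t^2 - 441*t + 509)/(9*(t^3 - 21*t^2 + 147*t - 343))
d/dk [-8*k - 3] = -8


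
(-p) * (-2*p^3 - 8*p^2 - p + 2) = 2*p^4 + 8*p^3 + p^2 - 2*p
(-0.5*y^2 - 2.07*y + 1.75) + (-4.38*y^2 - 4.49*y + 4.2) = -4.88*y^2 - 6.56*y + 5.95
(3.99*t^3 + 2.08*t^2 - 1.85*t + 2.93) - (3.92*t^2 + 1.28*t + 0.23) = 3.99*t^3 - 1.84*t^2 - 3.13*t + 2.7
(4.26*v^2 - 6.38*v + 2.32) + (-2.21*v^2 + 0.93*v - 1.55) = 2.05*v^2 - 5.45*v + 0.77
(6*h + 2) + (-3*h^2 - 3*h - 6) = -3*h^2 + 3*h - 4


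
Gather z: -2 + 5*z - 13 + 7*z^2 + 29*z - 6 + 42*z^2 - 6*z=49*z^2 + 28*z - 21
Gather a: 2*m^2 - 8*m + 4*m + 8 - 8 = 2*m^2 - 4*m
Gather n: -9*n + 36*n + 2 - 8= 27*n - 6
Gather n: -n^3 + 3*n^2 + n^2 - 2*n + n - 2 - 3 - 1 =-n^3 + 4*n^2 - n - 6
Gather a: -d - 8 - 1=-d - 9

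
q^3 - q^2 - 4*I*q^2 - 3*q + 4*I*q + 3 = (q - 1)*(q - 3*I)*(q - I)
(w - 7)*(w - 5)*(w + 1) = w^3 - 11*w^2 + 23*w + 35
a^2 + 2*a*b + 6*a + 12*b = (a + 6)*(a + 2*b)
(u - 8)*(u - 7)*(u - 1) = u^3 - 16*u^2 + 71*u - 56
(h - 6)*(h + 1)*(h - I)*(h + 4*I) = h^4 - 5*h^3 + 3*I*h^3 - 2*h^2 - 15*I*h^2 - 20*h - 18*I*h - 24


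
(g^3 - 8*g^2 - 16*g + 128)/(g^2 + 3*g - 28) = (g^2 - 4*g - 32)/(g + 7)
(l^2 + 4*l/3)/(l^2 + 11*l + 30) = l*(3*l + 4)/(3*(l^2 + 11*l + 30))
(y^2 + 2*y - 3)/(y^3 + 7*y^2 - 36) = (y - 1)/(y^2 + 4*y - 12)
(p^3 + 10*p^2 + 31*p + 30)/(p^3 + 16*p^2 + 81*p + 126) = (p^2 + 7*p + 10)/(p^2 + 13*p + 42)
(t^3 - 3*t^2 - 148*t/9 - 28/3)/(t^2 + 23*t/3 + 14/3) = (t^2 - 11*t/3 - 14)/(t + 7)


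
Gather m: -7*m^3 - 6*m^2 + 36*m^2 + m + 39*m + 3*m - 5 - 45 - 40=-7*m^3 + 30*m^2 + 43*m - 90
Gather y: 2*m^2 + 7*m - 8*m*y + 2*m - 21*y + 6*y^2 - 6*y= 2*m^2 + 9*m + 6*y^2 + y*(-8*m - 27)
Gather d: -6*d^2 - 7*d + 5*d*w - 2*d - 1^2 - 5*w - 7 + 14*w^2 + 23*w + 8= -6*d^2 + d*(5*w - 9) + 14*w^2 + 18*w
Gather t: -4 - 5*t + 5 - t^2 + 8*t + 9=-t^2 + 3*t + 10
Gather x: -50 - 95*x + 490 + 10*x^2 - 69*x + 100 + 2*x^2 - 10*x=12*x^2 - 174*x + 540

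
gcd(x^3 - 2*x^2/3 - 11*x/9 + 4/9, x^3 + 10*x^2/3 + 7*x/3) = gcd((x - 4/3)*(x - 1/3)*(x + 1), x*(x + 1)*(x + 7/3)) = x + 1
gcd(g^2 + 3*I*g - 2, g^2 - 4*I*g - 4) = 1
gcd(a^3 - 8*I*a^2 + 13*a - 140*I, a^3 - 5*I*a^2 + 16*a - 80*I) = a^2 - I*a + 20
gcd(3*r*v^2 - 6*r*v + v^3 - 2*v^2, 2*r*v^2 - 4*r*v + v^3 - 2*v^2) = v^2 - 2*v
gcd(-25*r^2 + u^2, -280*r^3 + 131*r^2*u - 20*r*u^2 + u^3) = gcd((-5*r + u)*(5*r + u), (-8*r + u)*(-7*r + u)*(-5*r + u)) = 5*r - u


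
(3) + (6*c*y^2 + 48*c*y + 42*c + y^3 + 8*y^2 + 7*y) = 6*c*y^2 + 48*c*y + 42*c + y^3 + 8*y^2 + 7*y + 3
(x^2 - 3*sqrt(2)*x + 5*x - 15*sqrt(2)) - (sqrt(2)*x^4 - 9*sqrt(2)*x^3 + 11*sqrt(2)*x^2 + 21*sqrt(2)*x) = -sqrt(2)*x^4 + 9*sqrt(2)*x^3 - 11*sqrt(2)*x^2 + x^2 - 24*sqrt(2)*x + 5*x - 15*sqrt(2)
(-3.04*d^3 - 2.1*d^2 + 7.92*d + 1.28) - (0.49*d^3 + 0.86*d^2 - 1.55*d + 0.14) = -3.53*d^3 - 2.96*d^2 + 9.47*d + 1.14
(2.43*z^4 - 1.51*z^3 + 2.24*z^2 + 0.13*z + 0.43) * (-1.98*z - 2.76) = -4.8114*z^5 - 3.717*z^4 - 0.267600000000001*z^3 - 6.4398*z^2 - 1.2102*z - 1.1868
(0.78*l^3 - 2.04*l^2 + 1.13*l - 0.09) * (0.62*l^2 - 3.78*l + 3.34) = 0.4836*l^5 - 4.2132*l^4 + 11.017*l^3 - 11.1408*l^2 + 4.1144*l - 0.3006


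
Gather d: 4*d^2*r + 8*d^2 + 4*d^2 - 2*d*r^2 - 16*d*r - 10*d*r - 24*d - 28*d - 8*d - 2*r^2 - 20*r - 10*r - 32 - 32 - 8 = d^2*(4*r + 12) + d*(-2*r^2 - 26*r - 60) - 2*r^2 - 30*r - 72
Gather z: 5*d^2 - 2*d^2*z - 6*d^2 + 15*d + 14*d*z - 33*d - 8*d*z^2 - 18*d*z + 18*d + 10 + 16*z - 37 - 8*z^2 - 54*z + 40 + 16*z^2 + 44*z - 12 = -d^2 + z^2*(8 - 8*d) + z*(-2*d^2 - 4*d + 6) + 1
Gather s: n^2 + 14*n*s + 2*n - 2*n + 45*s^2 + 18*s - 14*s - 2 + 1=n^2 + 45*s^2 + s*(14*n + 4) - 1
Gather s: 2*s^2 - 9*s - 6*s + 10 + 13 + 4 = 2*s^2 - 15*s + 27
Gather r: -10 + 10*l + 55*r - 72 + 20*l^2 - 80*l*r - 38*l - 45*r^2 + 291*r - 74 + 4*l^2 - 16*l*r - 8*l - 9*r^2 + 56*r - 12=24*l^2 - 36*l - 54*r^2 + r*(402 - 96*l) - 168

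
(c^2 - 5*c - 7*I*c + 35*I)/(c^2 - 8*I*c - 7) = (c - 5)/(c - I)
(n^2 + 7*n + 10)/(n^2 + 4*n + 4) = (n + 5)/(n + 2)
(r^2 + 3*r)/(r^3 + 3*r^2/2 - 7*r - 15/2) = 2*r/(2*r^2 - 3*r - 5)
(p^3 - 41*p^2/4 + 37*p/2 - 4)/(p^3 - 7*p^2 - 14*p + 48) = (p - 1/4)/(p + 3)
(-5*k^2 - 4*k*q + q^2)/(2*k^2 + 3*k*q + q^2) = (-5*k + q)/(2*k + q)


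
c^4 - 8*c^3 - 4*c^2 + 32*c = c*(c - 8)*(c - 2)*(c + 2)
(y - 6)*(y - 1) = y^2 - 7*y + 6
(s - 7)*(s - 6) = s^2 - 13*s + 42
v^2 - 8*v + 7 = (v - 7)*(v - 1)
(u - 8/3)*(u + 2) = u^2 - 2*u/3 - 16/3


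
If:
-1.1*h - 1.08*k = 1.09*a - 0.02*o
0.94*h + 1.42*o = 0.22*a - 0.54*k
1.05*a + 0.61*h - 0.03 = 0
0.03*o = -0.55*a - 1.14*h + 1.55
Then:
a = -1.08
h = 1.91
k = -0.87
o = -1.10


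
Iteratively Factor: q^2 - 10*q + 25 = (q - 5)*(q - 5)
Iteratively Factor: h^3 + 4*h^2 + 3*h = (h + 1)*(h^2 + 3*h) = h*(h + 1)*(h + 3)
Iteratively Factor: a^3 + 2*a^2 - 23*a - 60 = (a + 3)*(a^2 - a - 20) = (a - 5)*(a + 3)*(a + 4)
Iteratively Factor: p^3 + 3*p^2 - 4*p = (p)*(p^2 + 3*p - 4) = p*(p + 4)*(p - 1)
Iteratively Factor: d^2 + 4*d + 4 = (d + 2)*(d + 2)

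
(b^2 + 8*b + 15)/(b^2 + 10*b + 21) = (b + 5)/(b + 7)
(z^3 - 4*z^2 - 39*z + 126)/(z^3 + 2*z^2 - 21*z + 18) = (z - 7)/(z - 1)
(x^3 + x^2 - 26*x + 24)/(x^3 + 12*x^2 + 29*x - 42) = (x - 4)/(x + 7)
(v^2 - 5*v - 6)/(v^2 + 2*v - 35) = (v^2 - 5*v - 6)/(v^2 + 2*v - 35)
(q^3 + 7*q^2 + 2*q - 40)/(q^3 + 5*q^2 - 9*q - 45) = (q^2 + 2*q - 8)/(q^2 - 9)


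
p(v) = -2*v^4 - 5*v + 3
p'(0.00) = -5.00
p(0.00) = 3.00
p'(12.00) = -13829.00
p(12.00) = -41529.00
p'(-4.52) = 733.76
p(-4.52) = -809.20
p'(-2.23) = 83.72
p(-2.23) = -35.31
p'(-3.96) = 491.79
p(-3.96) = -469.03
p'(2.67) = -157.27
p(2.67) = -111.99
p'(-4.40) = 676.47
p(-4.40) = -724.62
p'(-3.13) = 240.31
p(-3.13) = -173.31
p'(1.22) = -19.53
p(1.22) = -7.53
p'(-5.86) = 1604.84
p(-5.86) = -2326.12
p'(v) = -8*v^3 - 5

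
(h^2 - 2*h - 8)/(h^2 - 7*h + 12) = (h + 2)/(h - 3)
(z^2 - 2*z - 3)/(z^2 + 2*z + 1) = (z - 3)/(z + 1)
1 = 1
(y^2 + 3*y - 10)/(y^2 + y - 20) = (y - 2)/(y - 4)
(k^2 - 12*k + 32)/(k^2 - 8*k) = (k - 4)/k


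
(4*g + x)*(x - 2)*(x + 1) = 4*g*x^2 - 4*g*x - 8*g + x^3 - x^2 - 2*x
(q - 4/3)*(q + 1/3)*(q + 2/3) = q^3 - q^2/3 - 10*q/9 - 8/27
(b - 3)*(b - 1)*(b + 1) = b^3 - 3*b^2 - b + 3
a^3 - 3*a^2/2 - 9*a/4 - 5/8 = (a - 5/2)*(a + 1/2)^2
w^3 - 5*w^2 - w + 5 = (w - 5)*(w - 1)*(w + 1)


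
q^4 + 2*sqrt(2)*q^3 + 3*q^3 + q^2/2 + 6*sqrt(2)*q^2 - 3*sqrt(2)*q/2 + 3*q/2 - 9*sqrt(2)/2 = (q + 3)*(q - sqrt(2)/2)*(q + sqrt(2))*(q + 3*sqrt(2)/2)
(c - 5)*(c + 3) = c^2 - 2*c - 15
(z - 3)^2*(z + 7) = z^3 + z^2 - 33*z + 63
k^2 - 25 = (k - 5)*(k + 5)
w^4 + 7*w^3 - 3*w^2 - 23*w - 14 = (w - 2)*(w + 1)^2*(w + 7)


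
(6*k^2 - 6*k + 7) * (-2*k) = -12*k^3 + 12*k^2 - 14*k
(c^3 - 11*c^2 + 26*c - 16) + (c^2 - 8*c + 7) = c^3 - 10*c^2 + 18*c - 9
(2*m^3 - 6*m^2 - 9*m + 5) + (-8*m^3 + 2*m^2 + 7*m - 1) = -6*m^3 - 4*m^2 - 2*m + 4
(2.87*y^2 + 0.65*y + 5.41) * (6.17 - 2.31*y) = -6.6297*y^3 + 16.2064*y^2 - 8.4866*y + 33.3797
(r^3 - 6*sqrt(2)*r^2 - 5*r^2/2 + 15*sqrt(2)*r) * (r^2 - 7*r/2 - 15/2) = r^5 - 6*sqrt(2)*r^4 - 6*r^4 + 5*r^3/4 + 36*sqrt(2)*r^3 - 15*sqrt(2)*r^2/2 + 75*r^2/4 - 225*sqrt(2)*r/2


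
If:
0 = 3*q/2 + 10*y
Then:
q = -20*y/3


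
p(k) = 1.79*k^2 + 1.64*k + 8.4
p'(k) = 3.58*k + 1.64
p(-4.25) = 33.76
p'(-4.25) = -13.58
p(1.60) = 15.61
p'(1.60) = 7.37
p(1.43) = 14.41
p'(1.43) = 6.76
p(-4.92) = 43.66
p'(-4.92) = -15.97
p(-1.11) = 8.79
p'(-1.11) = -2.33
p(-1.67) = 10.65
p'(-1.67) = -4.34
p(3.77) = 40.02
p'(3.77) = 15.14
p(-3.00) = 19.59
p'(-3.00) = -9.10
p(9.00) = 168.15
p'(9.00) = 33.86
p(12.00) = 285.84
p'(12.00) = 44.60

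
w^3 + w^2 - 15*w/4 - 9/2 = (w - 2)*(w + 3/2)^2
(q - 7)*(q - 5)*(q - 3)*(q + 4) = q^4 - 11*q^3 + 11*q^2 + 179*q - 420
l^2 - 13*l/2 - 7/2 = (l - 7)*(l + 1/2)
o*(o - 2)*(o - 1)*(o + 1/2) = o^4 - 5*o^3/2 + o^2/2 + o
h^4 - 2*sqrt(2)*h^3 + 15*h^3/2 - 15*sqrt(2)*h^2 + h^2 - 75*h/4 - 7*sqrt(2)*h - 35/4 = (h + 1/2)*(h + 7)*(h - 5*sqrt(2)/2)*(h + sqrt(2)/2)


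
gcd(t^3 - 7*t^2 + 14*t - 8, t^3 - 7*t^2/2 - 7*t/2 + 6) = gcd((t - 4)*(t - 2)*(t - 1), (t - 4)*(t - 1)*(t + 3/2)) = t^2 - 5*t + 4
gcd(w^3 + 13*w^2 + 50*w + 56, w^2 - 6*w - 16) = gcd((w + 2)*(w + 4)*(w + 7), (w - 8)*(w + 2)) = w + 2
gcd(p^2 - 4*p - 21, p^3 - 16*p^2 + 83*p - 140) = p - 7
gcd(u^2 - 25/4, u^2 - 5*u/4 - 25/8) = u - 5/2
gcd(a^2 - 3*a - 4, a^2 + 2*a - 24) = a - 4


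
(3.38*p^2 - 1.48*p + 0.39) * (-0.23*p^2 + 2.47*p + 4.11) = -0.7774*p^4 + 8.689*p^3 + 10.1465*p^2 - 5.1195*p + 1.6029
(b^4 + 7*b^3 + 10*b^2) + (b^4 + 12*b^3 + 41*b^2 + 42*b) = 2*b^4 + 19*b^3 + 51*b^2 + 42*b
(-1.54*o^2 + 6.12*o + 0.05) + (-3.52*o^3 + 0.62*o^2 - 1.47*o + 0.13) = -3.52*o^3 - 0.92*o^2 + 4.65*o + 0.18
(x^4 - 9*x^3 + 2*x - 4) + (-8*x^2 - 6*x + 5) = x^4 - 9*x^3 - 8*x^2 - 4*x + 1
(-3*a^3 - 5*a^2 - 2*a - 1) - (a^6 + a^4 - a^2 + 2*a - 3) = -a^6 - a^4 - 3*a^3 - 4*a^2 - 4*a + 2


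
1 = 1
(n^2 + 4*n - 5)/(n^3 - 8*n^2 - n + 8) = (n + 5)/(n^2 - 7*n - 8)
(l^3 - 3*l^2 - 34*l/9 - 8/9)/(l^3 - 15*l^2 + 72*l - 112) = (l^2 + l + 2/9)/(l^2 - 11*l + 28)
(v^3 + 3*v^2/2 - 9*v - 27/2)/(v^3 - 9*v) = (v + 3/2)/v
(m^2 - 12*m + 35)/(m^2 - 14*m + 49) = (m - 5)/(m - 7)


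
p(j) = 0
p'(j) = 0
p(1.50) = 0.00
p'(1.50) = 0.00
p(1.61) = 0.00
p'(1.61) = 0.00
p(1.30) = 0.00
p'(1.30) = 0.00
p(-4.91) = 0.00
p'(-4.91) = 0.00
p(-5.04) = 0.00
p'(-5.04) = 0.00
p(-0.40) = 0.00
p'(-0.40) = 0.00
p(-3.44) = 0.00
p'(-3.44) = 0.00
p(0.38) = 0.00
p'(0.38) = 0.00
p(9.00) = 0.00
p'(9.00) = 0.00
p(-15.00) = 0.00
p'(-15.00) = 0.00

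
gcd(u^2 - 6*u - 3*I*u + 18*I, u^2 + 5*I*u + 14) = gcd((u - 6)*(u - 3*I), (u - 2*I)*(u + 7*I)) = 1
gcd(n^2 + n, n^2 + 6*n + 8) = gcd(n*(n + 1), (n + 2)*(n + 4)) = 1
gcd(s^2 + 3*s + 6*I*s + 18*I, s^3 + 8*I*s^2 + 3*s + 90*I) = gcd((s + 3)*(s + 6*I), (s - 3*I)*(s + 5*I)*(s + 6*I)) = s + 6*I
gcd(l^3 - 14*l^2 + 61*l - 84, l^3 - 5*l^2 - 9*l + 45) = l - 3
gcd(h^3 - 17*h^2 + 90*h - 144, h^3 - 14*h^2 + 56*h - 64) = h - 8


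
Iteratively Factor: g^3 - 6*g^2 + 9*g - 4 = (g - 4)*(g^2 - 2*g + 1) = (g - 4)*(g - 1)*(g - 1)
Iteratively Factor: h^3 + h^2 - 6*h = (h - 2)*(h^2 + 3*h) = (h - 2)*(h + 3)*(h)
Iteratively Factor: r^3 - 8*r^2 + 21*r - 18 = (r - 2)*(r^2 - 6*r + 9) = (r - 3)*(r - 2)*(r - 3)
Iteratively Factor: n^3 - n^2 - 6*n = (n + 2)*(n^2 - 3*n) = (n - 3)*(n + 2)*(n)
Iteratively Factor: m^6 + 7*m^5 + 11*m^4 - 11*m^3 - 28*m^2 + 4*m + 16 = (m - 1)*(m^5 + 8*m^4 + 19*m^3 + 8*m^2 - 20*m - 16) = (m - 1)*(m + 1)*(m^4 + 7*m^3 + 12*m^2 - 4*m - 16) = (m - 1)*(m + 1)*(m + 2)*(m^3 + 5*m^2 + 2*m - 8) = (m - 1)^2*(m + 1)*(m + 2)*(m^2 + 6*m + 8) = (m - 1)^2*(m + 1)*(m + 2)^2*(m + 4)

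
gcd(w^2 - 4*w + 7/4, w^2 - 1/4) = w - 1/2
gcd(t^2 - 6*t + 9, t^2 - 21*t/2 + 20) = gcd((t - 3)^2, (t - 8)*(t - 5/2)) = 1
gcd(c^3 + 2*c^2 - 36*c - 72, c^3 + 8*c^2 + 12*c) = c^2 + 8*c + 12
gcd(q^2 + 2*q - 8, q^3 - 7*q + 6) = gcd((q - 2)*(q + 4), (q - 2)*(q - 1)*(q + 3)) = q - 2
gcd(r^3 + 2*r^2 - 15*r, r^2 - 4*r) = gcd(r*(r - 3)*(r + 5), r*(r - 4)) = r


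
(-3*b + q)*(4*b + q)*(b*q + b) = -12*b^3*q - 12*b^3 + b^2*q^2 + b^2*q + b*q^3 + b*q^2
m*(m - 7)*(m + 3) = m^3 - 4*m^2 - 21*m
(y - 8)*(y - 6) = y^2 - 14*y + 48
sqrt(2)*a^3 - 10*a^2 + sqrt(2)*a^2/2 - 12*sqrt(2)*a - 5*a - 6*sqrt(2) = (a - 6*sqrt(2))*(a + sqrt(2))*(sqrt(2)*a + sqrt(2)/2)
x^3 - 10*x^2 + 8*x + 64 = (x - 8)*(x - 4)*(x + 2)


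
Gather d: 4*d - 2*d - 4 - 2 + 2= 2*d - 4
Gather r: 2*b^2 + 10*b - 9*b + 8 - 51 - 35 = 2*b^2 + b - 78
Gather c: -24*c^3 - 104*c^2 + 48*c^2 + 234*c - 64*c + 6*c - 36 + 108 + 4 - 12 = -24*c^3 - 56*c^2 + 176*c + 64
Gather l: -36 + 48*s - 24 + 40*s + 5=88*s - 55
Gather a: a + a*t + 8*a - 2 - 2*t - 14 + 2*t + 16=a*(t + 9)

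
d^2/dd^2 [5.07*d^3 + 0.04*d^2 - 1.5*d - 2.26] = 30.42*d + 0.08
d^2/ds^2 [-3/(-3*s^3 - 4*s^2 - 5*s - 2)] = 6*(-(9*s + 4)*(3*s^3 + 4*s^2 + 5*s + 2) + (9*s^2 + 8*s + 5)^2)/(3*s^3 + 4*s^2 + 5*s + 2)^3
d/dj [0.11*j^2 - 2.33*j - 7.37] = 0.22*j - 2.33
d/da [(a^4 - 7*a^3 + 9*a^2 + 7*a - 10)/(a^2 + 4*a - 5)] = (2*a^3 + 9*a^2 - 60*a + 5)/(a^2 + 10*a + 25)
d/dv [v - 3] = 1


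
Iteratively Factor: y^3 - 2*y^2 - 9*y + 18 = (y - 3)*(y^2 + y - 6) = (y - 3)*(y + 3)*(y - 2)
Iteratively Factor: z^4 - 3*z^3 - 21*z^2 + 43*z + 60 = (z + 1)*(z^3 - 4*z^2 - 17*z + 60) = (z - 5)*(z + 1)*(z^2 + z - 12) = (z - 5)*(z - 3)*(z + 1)*(z + 4)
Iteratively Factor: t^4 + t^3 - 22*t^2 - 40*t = (t)*(t^3 + t^2 - 22*t - 40) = t*(t - 5)*(t^2 + 6*t + 8) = t*(t - 5)*(t + 2)*(t + 4)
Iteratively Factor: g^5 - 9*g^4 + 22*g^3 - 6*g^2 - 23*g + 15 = (g - 1)*(g^4 - 8*g^3 + 14*g^2 + 8*g - 15) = (g - 5)*(g - 1)*(g^3 - 3*g^2 - g + 3) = (g - 5)*(g - 1)*(g + 1)*(g^2 - 4*g + 3) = (g - 5)*(g - 3)*(g - 1)*(g + 1)*(g - 1)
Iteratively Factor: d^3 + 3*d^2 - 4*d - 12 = (d + 3)*(d^2 - 4) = (d + 2)*(d + 3)*(d - 2)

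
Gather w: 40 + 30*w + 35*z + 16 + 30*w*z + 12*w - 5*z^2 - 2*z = w*(30*z + 42) - 5*z^2 + 33*z + 56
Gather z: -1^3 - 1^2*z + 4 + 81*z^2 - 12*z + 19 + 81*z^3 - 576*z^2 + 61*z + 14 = 81*z^3 - 495*z^2 + 48*z + 36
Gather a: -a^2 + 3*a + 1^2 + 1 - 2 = -a^2 + 3*a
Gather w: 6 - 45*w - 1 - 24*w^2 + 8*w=-24*w^2 - 37*w + 5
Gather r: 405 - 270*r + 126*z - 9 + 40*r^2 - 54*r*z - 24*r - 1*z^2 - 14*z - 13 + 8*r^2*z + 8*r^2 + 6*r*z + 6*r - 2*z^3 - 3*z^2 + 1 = r^2*(8*z + 48) + r*(-48*z - 288) - 2*z^3 - 4*z^2 + 112*z + 384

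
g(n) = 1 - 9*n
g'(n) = -9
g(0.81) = -6.29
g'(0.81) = -9.00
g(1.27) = -10.43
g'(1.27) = -9.00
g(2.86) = -24.74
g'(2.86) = -9.00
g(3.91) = -34.19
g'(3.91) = -9.00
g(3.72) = -32.48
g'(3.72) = -9.00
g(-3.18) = 29.62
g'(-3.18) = -9.00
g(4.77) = -41.93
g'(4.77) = -9.00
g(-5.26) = 48.34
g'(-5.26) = -9.00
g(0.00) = 1.00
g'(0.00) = -9.00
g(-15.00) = 136.00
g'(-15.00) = -9.00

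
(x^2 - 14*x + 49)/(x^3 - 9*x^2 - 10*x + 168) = (x - 7)/(x^2 - 2*x - 24)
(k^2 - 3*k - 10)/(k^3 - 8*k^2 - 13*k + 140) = (k + 2)/(k^2 - 3*k - 28)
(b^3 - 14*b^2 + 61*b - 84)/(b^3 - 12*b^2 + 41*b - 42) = (b - 4)/(b - 2)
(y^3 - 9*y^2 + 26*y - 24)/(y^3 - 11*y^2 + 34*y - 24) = (y^2 - 5*y + 6)/(y^2 - 7*y + 6)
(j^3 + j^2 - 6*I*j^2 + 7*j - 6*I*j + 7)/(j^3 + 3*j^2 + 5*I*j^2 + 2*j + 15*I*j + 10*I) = (j^2 - 6*I*j + 7)/(j^2 + j*(2 + 5*I) + 10*I)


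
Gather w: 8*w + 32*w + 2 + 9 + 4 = 40*w + 15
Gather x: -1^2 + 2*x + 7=2*x + 6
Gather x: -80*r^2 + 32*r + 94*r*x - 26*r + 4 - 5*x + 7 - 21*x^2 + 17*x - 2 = -80*r^2 + 6*r - 21*x^2 + x*(94*r + 12) + 9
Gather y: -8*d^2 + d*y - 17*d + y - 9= -8*d^2 - 17*d + y*(d + 1) - 9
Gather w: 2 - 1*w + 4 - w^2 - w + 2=-w^2 - 2*w + 8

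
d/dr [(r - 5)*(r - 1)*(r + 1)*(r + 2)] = 4*r^3 - 9*r^2 - 22*r + 3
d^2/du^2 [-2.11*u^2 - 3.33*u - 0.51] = -4.22000000000000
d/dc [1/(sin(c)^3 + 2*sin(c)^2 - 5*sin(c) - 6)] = (-3*sin(c)^2 - 4*sin(c) + 5)*cos(c)/(sin(c)^3 + 2*sin(c)^2 - 5*sin(c) - 6)^2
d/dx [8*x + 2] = 8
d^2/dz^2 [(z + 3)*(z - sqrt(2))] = 2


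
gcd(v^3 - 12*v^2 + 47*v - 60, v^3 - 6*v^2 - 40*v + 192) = v - 4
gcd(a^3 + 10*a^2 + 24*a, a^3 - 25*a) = a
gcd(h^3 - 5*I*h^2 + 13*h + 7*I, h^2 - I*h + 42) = h - 7*I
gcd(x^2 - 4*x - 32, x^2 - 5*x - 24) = x - 8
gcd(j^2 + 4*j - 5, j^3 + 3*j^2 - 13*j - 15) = j + 5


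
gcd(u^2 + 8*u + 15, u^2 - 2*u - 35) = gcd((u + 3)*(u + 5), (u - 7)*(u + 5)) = u + 5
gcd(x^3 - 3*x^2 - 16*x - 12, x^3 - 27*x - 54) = x - 6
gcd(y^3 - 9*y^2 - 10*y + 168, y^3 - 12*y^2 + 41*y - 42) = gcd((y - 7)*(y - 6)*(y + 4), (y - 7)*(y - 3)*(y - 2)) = y - 7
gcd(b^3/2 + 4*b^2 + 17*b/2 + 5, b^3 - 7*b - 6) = b^2 + 3*b + 2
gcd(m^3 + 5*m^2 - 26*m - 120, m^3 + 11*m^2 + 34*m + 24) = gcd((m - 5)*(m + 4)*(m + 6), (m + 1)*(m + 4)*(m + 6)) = m^2 + 10*m + 24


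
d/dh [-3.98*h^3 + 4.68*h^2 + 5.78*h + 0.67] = -11.94*h^2 + 9.36*h + 5.78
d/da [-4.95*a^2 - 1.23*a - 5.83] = -9.9*a - 1.23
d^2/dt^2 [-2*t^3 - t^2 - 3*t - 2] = -12*t - 2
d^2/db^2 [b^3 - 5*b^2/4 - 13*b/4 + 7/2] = 6*b - 5/2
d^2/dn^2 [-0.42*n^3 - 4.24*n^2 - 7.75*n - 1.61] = -2.52*n - 8.48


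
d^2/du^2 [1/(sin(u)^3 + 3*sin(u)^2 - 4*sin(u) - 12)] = (-9*sin(u)^6 - 33*sin(u)^5 - 16*sin(u)^4 - 24*sin(u)^3 - 130*sin(u)^2 + 48*sin(u) + 104)/(sin(u)^3 + 3*sin(u)^2 - 4*sin(u) - 12)^3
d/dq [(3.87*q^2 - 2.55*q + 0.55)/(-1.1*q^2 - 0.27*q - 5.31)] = (-3.8499*q^2 - 39.8894*q + 13.689)/(1.21*q^4 + 0.594*q^3 + 11.7549*q^2 + 2.8674*q + 28.1961)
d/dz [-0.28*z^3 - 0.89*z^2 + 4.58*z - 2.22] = -0.84*z^2 - 1.78*z + 4.58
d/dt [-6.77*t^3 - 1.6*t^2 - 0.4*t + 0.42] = -20.31*t^2 - 3.2*t - 0.4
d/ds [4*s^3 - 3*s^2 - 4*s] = 12*s^2 - 6*s - 4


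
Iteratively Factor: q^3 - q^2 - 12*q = (q + 3)*(q^2 - 4*q) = q*(q + 3)*(q - 4)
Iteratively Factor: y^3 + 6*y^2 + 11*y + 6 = (y + 1)*(y^2 + 5*y + 6) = (y + 1)*(y + 2)*(y + 3)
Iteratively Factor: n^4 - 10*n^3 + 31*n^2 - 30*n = (n - 3)*(n^3 - 7*n^2 + 10*n) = (n - 3)*(n - 2)*(n^2 - 5*n) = n*(n - 3)*(n - 2)*(n - 5)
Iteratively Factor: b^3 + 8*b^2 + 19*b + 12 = (b + 3)*(b^2 + 5*b + 4) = (b + 3)*(b + 4)*(b + 1)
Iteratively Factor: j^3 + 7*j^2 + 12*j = (j + 3)*(j^2 + 4*j) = j*(j + 3)*(j + 4)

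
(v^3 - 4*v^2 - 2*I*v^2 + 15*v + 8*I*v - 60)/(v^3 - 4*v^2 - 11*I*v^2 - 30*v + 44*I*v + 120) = (v + 3*I)/(v - 6*I)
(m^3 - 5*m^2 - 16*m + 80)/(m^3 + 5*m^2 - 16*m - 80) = (m - 5)/(m + 5)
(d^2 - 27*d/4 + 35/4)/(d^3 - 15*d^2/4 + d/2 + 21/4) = (d - 5)/(d^2 - 2*d - 3)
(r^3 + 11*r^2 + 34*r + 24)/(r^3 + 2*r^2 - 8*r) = (r^2 + 7*r + 6)/(r*(r - 2))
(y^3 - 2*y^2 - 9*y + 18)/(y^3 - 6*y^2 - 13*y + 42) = (y - 3)/(y - 7)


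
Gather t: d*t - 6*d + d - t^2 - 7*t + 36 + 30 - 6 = -5*d - t^2 + t*(d - 7) + 60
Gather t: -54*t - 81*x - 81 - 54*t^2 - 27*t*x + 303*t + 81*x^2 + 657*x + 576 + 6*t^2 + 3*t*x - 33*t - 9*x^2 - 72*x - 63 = -48*t^2 + t*(216 - 24*x) + 72*x^2 + 504*x + 432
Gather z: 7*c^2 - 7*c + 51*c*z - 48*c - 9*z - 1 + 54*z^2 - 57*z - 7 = 7*c^2 - 55*c + 54*z^2 + z*(51*c - 66) - 8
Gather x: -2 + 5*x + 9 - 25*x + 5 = 12 - 20*x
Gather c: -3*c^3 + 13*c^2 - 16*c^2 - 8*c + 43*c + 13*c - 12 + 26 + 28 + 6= -3*c^3 - 3*c^2 + 48*c + 48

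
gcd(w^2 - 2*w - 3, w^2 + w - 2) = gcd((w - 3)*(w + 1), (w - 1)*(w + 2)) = 1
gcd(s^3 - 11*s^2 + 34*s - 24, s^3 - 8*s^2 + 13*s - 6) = s^2 - 7*s + 6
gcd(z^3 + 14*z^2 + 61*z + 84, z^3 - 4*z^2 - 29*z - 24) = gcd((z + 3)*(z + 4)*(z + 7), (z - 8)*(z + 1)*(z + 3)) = z + 3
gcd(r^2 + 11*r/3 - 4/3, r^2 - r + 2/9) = r - 1/3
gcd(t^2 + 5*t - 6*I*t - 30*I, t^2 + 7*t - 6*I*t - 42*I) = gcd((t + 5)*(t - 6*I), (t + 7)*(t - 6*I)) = t - 6*I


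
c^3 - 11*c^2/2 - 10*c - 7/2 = (c - 7)*(c + 1/2)*(c + 1)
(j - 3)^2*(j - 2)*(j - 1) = j^4 - 9*j^3 + 29*j^2 - 39*j + 18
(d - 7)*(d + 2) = d^2 - 5*d - 14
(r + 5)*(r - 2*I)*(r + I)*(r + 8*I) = r^4 + 5*r^3 + 7*I*r^3 + 10*r^2 + 35*I*r^2 + 50*r + 16*I*r + 80*I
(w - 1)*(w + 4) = w^2 + 3*w - 4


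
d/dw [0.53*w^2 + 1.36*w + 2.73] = 1.06*w + 1.36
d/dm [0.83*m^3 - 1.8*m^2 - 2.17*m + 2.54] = 2.49*m^2 - 3.6*m - 2.17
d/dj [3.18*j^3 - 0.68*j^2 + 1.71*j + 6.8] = 9.54*j^2 - 1.36*j + 1.71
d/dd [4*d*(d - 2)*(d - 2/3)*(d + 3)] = 16*d^3 + 4*d^2 - 160*d/3 + 16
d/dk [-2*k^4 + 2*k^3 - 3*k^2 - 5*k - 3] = -8*k^3 + 6*k^2 - 6*k - 5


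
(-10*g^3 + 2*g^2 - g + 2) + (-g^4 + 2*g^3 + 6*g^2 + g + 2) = -g^4 - 8*g^3 + 8*g^2 + 4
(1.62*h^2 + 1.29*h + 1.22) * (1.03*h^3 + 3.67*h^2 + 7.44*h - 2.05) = 1.6686*h^5 + 7.2741*h^4 + 18.0437*h^3 + 10.754*h^2 + 6.4323*h - 2.501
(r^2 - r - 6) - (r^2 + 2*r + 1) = -3*r - 7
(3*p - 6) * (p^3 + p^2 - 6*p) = 3*p^4 - 3*p^3 - 24*p^2 + 36*p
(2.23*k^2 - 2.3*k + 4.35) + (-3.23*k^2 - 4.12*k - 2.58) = -1.0*k^2 - 6.42*k + 1.77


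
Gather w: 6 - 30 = -24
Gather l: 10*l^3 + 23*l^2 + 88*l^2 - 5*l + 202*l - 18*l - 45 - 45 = 10*l^3 + 111*l^2 + 179*l - 90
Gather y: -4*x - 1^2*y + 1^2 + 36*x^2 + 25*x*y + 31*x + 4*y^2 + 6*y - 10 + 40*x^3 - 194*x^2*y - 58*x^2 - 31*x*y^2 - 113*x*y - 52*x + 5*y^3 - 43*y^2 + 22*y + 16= 40*x^3 - 22*x^2 - 25*x + 5*y^3 + y^2*(-31*x - 39) + y*(-194*x^2 - 88*x + 27) + 7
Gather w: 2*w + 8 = 2*w + 8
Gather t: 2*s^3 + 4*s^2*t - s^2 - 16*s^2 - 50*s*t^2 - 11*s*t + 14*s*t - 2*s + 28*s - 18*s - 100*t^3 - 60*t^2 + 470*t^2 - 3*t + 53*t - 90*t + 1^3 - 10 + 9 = 2*s^3 - 17*s^2 + 8*s - 100*t^3 + t^2*(410 - 50*s) + t*(4*s^2 + 3*s - 40)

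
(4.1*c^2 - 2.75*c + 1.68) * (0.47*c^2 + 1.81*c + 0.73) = 1.927*c^4 + 6.1285*c^3 - 1.1949*c^2 + 1.0333*c + 1.2264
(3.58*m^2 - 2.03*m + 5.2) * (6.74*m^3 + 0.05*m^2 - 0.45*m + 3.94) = 24.1292*m^5 - 13.5032*m^4 + 33.3355*m^3 + 15.2787*m^2 - 10.3382*m + 20.488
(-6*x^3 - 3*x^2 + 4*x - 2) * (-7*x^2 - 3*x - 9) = 42*x^5 + 39*x^4 + 35*x^3 + 29*x^2 - 30*x + 18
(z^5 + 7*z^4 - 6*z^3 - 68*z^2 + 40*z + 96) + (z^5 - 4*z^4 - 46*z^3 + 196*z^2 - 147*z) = 2*z^5 + 3*z^4 - 52*z^3 + 128*z^2 - 107*z + 96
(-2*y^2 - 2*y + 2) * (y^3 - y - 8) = -2*y^5 - 2*y^4 + 4*y^3 + 18*y^2 + 14*y - 16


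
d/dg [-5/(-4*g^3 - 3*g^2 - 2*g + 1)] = 10*(-6*g^2 - 3*g - 1)/(4*g^3 + 3*g^2 + 2*g - 1)^2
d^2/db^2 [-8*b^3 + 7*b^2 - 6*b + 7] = 14 - 48*b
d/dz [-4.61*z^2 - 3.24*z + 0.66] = -9.22*z - 3.24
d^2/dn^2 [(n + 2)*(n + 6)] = 2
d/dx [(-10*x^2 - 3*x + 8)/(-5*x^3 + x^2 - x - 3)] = ((20*x + 3)*(5*x^3 - x^2 + x + 3) - (10*x^2 + 3*x - 8)*(15*x^2 - 2*x + 1))/(5*x^3 - x^2 + x + 3)^2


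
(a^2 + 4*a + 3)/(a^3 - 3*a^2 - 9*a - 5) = (a + 3)/(a^2 - 4*a - 5)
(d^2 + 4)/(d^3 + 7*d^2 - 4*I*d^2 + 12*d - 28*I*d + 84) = (d - 2*I)/(d^2 + d*(7 - 6*I) - 42*I)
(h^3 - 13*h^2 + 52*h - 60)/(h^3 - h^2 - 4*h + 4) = (h^2 - 11*h + 30)/(h^2 + h - 2)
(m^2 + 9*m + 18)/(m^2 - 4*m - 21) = (m + 6)/(m - 7)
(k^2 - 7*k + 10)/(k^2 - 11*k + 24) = (k^2 - 7*k + 10)/(k^2 - 11*k + 24)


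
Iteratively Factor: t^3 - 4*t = (t)*(t^2 - 4) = t*(t - 2)*(t + 2)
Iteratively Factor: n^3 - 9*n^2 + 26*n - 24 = (n - 4)*(n^2 - 5*n + 6) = (n - 4)*(n - 2)*(n - 3)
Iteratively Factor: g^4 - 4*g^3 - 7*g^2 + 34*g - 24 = (g - 2)*(g^3 - 2*g^2 - 11*g + 12) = (g - 2)*(g + 3)*(g^2 - 5*g + 4) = (g - 2)*(g - 1)*(g + 3)*(g - 4)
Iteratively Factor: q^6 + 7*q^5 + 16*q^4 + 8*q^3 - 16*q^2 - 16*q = (q + 2)*(q^5 + 5*q^4 + 6*q^3 - 4*q^2 - 8*q) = (q + 2)^2*(q^4 + 3*q^3 - 4*q) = q*(q + 2)^2*(q^3 + 3*q^2 - 4) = q*(q - 1)*(q + 2)^2*(q^2 + 4*q + 4) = q*(q - 1)*(q + 2)^3*(q + 2)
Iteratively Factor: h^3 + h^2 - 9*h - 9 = (h + 1)*(h^2 - 9) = (h + 1)*(h + 3)*(h - 3)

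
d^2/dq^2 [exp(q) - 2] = exp(q)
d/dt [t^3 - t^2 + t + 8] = 3*t^2 - 2*t + 1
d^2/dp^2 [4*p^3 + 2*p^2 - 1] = 24*p + 4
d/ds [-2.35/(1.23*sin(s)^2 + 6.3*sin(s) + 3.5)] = (5.781*sin(s) + 14.805)*cos(s)/(1.23*sin(s)^2 + 6.3*sin(s) + 3.5)^2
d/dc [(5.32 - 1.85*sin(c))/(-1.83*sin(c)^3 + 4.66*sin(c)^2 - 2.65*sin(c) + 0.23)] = (-6.771*sin(c)^3 + 37.8278*sin(c)^2 - 49.5824*sin(c) + 13.6725)*cos(c)/(3.3489*sin(c)^6 - 17.0556*sin(c)^5 + 31.4146*sin(c)^4 - 25.5398*sin(c)^3 + 9.1661*sin(c)^2 - 1.219*sin(c) + 0.0529)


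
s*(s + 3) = s^2 + 3*s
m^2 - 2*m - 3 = (m - 3)*(m + 1)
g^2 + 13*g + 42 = (g + 6)*(g + 7)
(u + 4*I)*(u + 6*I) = u^2 + 10*I*u - 24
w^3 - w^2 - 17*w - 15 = (w - 5)*(w + 1)*(w + 3)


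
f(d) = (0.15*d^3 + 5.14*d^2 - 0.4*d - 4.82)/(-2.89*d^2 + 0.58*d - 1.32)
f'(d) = (5.78*d - 0.58)*(0.15*d^3 + 5.14*d^2 - 0.4*d - 4.82)/(-2.89*d^2 + 0.58*d - 1.32)^2 + (0.45*d^2 + 10.28*d - 0.4)/(-2.89*d^2 + 0.58*d - 1.32) = (-0.4335*d^4 + 0.173999999999999*d^3 + 1.2312*d^2 - 41.4292*d + 3.3236)/(8.3521*d^4 - 3.3524*d^3 + 7.966*d^2 - 1.5312*d + 1.7424)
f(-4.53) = -1.40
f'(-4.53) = 0.00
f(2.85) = -1.70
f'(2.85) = -0.24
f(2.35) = -1.54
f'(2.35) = -0.39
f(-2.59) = -1.26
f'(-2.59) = 0.20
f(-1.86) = -1.03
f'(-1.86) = 0.51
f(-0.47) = 1.57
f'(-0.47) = 4.63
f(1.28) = -0.64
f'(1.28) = -1.72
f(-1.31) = -0.59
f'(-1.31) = 1.17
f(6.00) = -2.06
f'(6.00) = -0.07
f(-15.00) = -0.99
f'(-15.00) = -0.05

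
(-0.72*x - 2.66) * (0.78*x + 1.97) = -0.5616*x^2 - 3.4932*x - 5.2402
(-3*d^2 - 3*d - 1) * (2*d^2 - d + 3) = -6*d^4 - 3*d^3 - 8*d^2 - 8*d - 3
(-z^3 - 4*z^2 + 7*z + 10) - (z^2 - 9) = -z^3 - 5*z^2 + 7*z + 19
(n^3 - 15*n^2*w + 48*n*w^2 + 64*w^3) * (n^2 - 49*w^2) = n^5 - 15*n^4*w - n^3*w^2 + 799*n^2*w^3 - 2352*n*w^4 - 3136*w^5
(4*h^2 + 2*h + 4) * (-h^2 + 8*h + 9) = -4*h^4 + 30*h^3 + 48*h^2 + 50*h + 36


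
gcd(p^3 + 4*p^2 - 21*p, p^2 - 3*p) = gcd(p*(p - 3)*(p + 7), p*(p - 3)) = p^2 - 3*p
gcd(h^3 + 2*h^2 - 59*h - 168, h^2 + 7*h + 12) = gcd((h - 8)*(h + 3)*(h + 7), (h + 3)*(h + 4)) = h + 3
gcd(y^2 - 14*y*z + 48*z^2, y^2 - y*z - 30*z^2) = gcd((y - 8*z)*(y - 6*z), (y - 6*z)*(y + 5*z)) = y - 6*z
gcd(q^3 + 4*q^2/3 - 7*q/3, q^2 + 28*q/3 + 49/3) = q + 7/3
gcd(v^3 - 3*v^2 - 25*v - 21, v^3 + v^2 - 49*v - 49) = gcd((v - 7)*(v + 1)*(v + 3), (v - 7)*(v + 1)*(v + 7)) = v^2 - 6*v - 7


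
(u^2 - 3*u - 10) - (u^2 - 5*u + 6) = 2*u - 16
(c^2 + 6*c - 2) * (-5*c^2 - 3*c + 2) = -5*c^4 - 33*c^3 - 6*c^2 + 18*c - 4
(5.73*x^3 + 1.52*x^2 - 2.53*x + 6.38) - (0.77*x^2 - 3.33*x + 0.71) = 5.73*x^3 + 0.75*x^2 + 0.8*x + 5.67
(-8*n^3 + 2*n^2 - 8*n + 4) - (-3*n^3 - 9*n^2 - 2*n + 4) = -5*n^3 + 11*n^2 - 6*n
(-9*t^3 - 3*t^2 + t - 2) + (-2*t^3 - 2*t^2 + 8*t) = -11*t^3 - 5*t^2 + 9*t - 2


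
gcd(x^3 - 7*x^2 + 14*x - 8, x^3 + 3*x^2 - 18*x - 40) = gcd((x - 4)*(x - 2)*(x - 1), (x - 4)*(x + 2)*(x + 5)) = x - 4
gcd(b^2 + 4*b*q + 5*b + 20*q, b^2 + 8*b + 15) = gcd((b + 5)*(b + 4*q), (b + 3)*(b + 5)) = b + 5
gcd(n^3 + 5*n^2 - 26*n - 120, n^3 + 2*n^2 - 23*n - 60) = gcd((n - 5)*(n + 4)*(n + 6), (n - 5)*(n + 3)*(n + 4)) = n^2 - n - 20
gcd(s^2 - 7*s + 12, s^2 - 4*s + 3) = s - 3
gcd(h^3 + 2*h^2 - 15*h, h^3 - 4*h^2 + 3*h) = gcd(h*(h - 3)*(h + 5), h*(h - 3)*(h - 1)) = h^2 - 3*h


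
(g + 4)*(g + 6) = g^2 + 10*g + 24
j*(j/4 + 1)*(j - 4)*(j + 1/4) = j^4/4 + j^3/16 - 4*j^2 - j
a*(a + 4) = a^2 + 4*a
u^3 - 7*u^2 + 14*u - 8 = (u - 4)*(u - 2)*(u - 1)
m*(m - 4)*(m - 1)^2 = m^4 - 6*m^3 + 9*m^2 - 4*m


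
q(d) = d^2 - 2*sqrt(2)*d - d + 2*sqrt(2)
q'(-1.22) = -6.27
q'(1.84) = -0.15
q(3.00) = 0.34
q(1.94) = -0.84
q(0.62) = 0.84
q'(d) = 2*d - 2*sqrt(2) - 1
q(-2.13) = 15.52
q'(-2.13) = -8.09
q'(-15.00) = -33.83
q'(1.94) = 0.05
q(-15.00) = 285.25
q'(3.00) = 2.17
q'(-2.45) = -8.73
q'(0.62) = -2.59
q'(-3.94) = -11.71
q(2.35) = -0.65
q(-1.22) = 8.99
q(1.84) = -0.83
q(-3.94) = 33.44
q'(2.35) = 0.87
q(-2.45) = 18.21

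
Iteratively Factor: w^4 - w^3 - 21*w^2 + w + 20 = (w - 1)*(w^3 - 21*w - 20) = (w - 1)*(w + 1)*(w^2 - w - 20) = (w - 1)*(w + 1)*(w + 4)*(w - 5)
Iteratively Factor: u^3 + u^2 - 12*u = (u + 4)*(u^2 - 3*u) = (u - 3)*(u + 4)*(u)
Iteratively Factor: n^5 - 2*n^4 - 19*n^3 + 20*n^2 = (n)*(n^4 - 2*n^3 - 19*n^2 + 20*n) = n*(n - 5)*(n^3 + 3*n^2 - 4*n) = n*(n - 5)*(n - 1)*(n^2 + 4*n) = n^2*(n - 5)*(n - 1)*(n + 4)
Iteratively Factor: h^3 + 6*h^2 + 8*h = (h)*(h^2 + 6*h + 8) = h*(h + 2)*(h + 4)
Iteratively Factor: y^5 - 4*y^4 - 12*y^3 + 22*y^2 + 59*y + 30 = (y + 1)*(y^4 - 5*y^3 - 7*y^2 + 29*y + 30) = (y + 1)*(y + 2)*(y^3 - 7*y^2 + 7*y + 15) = (y + 1)^2*(y + 2)*(y^2 - 8*y + 15) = (y - 3)*(y + 1)^2*(y + 2)*(y - 5)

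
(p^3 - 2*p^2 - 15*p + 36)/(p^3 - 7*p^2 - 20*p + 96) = (p - 3)/(p - 8)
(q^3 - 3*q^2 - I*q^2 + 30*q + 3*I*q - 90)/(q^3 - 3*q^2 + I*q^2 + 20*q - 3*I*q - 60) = (q - 6*I)/(q - 4*I)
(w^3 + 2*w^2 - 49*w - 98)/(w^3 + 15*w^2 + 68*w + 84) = (w - 7)/(w + 6)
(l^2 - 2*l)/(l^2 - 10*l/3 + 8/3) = 3*l/(3*l - 4)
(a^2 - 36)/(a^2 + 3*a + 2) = (a^2 - 36)/(a^2 + 3*a + 2)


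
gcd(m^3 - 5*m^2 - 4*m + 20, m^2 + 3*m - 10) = m - 2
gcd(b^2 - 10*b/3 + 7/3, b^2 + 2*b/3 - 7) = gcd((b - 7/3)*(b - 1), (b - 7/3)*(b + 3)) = b - 7/3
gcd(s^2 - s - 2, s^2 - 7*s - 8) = s + 1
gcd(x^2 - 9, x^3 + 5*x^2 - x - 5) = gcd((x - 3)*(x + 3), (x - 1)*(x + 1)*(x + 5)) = 1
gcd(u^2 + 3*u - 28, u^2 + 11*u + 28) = u + 7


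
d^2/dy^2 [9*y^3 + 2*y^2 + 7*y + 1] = 54*y + 4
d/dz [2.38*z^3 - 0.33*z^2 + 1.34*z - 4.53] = 7.14*z^2 - 0.66*z + 1.34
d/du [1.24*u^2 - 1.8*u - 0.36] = 2.48*u - 1.8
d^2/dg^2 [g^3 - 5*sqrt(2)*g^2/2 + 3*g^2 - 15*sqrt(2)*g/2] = 6*g - 5*sqrt(2) + 6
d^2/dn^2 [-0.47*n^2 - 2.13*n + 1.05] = -0.940000000000000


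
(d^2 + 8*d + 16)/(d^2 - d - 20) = (d + 4)/(d - 5)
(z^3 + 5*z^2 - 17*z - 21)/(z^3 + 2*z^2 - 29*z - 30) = (z^2 + 4*z - 21)/(z^2 + z - 30)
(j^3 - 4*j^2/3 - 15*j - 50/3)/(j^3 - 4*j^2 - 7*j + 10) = (j + 5/3)/(j - 1)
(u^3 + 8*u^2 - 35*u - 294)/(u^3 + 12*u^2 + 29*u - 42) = (u^2 + u - 42)/(u^2 + 5*u - 6)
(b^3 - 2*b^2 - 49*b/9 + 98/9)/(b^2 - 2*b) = b - 49/(9*b)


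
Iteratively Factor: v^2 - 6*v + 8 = (v - 2)*(v - 4)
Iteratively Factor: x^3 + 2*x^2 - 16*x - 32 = (x + 2)*(x^2 - 16) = (x + 2)*(x + 4)*(x - 4)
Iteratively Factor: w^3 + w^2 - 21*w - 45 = (w + 3)*(w^2 - 2*w - 15) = (w + 3)^2*(w - 5)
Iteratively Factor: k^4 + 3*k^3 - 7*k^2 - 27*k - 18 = (k + 1)*(k^3 + 2*k^2 - 9*k - 18) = (k + 1)*(k + 2)*(k^2 - 9) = (k - 3)*(k + 1)*(k + 2)*(k + 3)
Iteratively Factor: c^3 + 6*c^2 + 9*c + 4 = (c + 1)*(c^2 + 5*c + 4) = (c + 1)*(c + 4)*(c + 1)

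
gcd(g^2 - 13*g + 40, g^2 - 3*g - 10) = g - 5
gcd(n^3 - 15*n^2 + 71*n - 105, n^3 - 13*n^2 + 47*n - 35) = n^2 - 12*n + 35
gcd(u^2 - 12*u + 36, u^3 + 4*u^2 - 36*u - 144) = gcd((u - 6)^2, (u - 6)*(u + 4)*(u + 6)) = u - 6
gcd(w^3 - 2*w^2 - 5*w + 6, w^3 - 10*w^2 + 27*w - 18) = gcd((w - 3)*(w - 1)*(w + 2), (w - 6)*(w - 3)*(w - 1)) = w^2 - 4*w + 3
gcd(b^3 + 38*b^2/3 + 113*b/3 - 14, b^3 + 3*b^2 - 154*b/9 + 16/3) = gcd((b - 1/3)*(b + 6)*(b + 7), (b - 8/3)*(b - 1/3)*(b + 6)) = b^2 + 17*b/3 - 2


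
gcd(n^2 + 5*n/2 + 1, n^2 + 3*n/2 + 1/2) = n + 1/2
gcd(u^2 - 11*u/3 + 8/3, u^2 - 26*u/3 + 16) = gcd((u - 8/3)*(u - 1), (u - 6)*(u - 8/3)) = u - 8/3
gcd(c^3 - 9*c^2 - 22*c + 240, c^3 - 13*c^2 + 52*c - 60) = c - 6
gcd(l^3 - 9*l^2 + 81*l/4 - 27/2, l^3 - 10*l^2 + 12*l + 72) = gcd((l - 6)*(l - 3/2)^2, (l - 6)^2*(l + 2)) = l - 6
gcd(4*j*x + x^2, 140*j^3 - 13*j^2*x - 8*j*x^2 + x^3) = 4*j + x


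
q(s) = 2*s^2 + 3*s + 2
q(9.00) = 191.00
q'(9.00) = 39.00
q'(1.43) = 8.72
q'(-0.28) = 1.88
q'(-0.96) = -0.84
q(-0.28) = 1.32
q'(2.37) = 12.48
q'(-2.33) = -6.32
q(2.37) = 20.34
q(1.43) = 10.38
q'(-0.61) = 0.56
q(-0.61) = 0.91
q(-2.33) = 5.87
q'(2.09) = 11.36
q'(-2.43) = -6.72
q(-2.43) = 6.52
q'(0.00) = 3.00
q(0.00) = 2.00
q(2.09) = 17.01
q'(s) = 4*s + 3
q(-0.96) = 0.96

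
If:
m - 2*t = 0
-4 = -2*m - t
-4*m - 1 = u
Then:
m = 8/5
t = 4/5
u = -37/5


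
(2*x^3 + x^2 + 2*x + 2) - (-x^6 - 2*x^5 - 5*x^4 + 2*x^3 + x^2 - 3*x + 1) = x^6 + 2*x^5 + 5*x^4 + 5*x + 1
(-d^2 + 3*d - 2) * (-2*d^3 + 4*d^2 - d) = 2*d^5 - 10*d^4 + 17*d^3 - 11*d^2 + 2*d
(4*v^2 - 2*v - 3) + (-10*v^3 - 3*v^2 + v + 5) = -10*v^3 + v^2 - v + 2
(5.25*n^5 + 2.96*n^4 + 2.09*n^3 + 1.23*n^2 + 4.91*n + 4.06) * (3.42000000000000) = 17.955*n^5 + 10.1232*n^4 + 7.1478*n^3 + 4.2066*n^2 + 16.7922*n + 13.8852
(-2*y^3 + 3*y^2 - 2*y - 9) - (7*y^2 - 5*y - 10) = -2*y^3 - 4*y^2 + 3*y + 1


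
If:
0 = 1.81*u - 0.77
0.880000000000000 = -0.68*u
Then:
No Solution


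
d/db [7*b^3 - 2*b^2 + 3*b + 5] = 21*b^2 - 4*b + 3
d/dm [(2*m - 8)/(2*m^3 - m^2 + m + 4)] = 2*(2*m^3 - m^2 + m - (m - 4)*(6*m^2 - 2*m + 1) + 4)/(2*m^3 - m^2 + m + 4)^2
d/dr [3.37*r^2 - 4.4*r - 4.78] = 6.74*r - 4.4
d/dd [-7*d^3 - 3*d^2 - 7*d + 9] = -21*d^2 - 6*d - 7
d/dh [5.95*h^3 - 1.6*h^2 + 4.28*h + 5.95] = 17.85*h^2 - 3.2*h + 4.28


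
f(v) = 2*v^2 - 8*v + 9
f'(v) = 4*v - 8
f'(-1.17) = -12.68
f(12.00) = 201.00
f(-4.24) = 78.88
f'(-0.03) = -8.12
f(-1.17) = 21.10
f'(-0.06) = -8.24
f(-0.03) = 9.24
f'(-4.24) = -24.96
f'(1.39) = -2.44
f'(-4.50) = -26.00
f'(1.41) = -2.36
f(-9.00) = 243.00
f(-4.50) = 85.50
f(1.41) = 1.70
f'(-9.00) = -44.00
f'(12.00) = 40.00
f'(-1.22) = -12.88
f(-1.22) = 21.74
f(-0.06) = 9.49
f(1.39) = 1.74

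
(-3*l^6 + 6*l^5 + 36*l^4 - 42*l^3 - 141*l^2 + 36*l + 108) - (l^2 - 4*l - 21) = -3*l^6 + 6*l^5 + 36*l^4 - 42*l^3 - 142*l^2 + 40*l + 129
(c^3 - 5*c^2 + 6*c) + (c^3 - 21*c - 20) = 2*c^3 - 5*c^2 - 15*c - 20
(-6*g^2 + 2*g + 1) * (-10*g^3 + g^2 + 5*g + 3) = 60*g^5 - 26*g^4 - 38*g^3 - 7*g^2 + 11*g + 3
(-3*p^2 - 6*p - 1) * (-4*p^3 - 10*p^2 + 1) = 12*p^5 + 54*p^4 + 64*p^3 + 7*p^2 - 6*p - 1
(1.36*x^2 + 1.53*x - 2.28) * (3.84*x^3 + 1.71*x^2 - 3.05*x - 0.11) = 5.2224*x^5 + 8.2008*x^4 - 10.2869*x^3 - 8.7149*x^2 + 6.7857*x + 0.2508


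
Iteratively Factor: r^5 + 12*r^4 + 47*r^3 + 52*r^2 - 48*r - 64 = (r + 4)*(r^4 + 8*r^3 + 15*r^2 - 8*r - 16) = (r + 4)^2*(r^3 + 4*r^2 - r - 4) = (r + 4)^3*(r^2 - 1) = (r + 1)*(r + 4)^3*(r - 1)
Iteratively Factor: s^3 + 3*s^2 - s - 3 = (s - 1)*(s^2 + 4*s + 3) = (s - 1)*(s + 1)*(s + 3)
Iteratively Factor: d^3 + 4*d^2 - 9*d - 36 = (d + 4)*(d^2 - 9) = (d + 3)*(d + 4)*(d - 3)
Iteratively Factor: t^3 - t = (t)*(t^2 - 1) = t*(t + 1)*(t - 1)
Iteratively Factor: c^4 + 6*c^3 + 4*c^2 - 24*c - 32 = (c - 2)*(c^3 + 8*c^2 + 20*c + 16) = (c - 2)*(c + 2)*(c^2 + 6*c + 8) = (c - 2)*(c + 2)^2*(c + 4)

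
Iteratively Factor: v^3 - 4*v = (v - 2)*(v^2 + 2*v) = (v - 2)*(v + 2)*(v)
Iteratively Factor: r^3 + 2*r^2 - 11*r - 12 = (r + 4)*(r^2 - 2*r - 3) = (r + 1)*(r + 4)*(r - 3)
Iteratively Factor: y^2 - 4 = (y - 2)*(y + 2)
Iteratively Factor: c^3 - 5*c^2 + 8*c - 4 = (c - 2)*(c^2 - 3*c + 2) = (c - 2)*(c - 1)*(c - 2)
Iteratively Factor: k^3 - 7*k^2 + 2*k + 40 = (k - 5)*(k^2 - 2*k - 8) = (k - 5)*(k + 2)*(k - 4)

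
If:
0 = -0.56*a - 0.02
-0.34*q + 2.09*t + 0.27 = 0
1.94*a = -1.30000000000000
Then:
No Solution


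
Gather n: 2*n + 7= 2*n + 7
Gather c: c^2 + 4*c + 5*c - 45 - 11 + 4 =c^2 + 9*c - 52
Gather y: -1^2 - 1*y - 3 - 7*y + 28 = 24 - 8*y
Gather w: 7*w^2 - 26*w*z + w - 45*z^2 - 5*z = 7*w^2 + w*(1 - 26*z) - 45*z^2 - 5*z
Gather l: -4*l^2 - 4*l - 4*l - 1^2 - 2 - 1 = -4*l^2 - 8*l - 4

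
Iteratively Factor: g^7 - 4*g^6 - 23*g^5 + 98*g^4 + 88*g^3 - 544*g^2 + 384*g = (g - 2)*(g^6 - 2*g^5 - 27*g^4 + 44*g^3 + 176*g^2 - 192*g) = (g - 2)*(g + 3)*(g^5 - 5*g^4 - 12*g^3 + 80*g^2 - 64*g) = g*(g - 2)*(g + 3)*(g^4 - 5*g^3 - 12*g^2 + 80*g - 64) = g*(g - 4)*(g - 2)*(g + 3)*(g^3 - g^2 - 16*g + 16) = g*(g - 4)^2*(g - 2)*(g + 3)*(g^2 + 3*g - 4) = g*(g - 4)^2*(g - 2)*(g - 1)*(g + 3)*(g + 4)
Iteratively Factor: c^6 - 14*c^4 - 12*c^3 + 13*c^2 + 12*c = (c - 4)*(c^5 + 4*c^4 + 2*c^3 - 4*c^2 - 3*c) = (c - 4)*(c + 1)*(c^4 + 3*c^3 - c^2 - 3*c) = (c - 4)*(c + 1)*(c + 3)*(c^3 - c) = (c - 4)*(c - 1)*(c + 1)*(c + 3)*(c^2 + c) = (c - 4)*(c - 1)*(c + 1)^2*(c + 3)*(c)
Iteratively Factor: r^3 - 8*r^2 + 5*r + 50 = (r - 5)*(r^2 - 3*r - 10) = (r - 5)^2*(r + 2)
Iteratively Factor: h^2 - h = (h)*(h - 1)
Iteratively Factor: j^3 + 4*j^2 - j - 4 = (j + 4)*(j^2 - 1) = (j + 1)*(j + 4)*(j - 1)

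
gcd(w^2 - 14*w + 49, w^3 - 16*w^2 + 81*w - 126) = w - 7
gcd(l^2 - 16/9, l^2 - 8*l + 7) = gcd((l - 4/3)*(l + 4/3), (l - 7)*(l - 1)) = 1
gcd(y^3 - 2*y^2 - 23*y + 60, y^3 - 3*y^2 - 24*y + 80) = y^2 + y - 20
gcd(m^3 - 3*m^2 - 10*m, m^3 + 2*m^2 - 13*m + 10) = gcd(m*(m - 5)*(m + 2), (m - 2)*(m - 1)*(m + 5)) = 1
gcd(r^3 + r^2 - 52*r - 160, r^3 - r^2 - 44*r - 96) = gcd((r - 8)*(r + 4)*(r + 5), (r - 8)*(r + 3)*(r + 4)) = r^2 - 4*r - 32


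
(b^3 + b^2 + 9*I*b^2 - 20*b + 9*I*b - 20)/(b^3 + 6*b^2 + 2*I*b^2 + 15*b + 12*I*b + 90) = (b^2 + b*(1 + 4*I) + 4*I)/(b^2 + 3*b*(2 - I) - 18*I)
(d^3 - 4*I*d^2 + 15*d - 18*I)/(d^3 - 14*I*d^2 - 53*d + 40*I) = (d^2 - 3*I*d + 18)/(d^2 - 13*I*d - 40)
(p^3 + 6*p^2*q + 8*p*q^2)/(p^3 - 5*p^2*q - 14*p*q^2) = (p + 4*q)/(p - 7*q)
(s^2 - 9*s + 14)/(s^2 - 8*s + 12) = (s - 7)/(s - 6)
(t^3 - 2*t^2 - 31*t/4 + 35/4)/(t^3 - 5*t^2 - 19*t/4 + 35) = (t - 1)/(t - 4)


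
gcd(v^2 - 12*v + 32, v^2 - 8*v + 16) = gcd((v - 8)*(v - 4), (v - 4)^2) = v - 4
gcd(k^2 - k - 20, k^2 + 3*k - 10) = 1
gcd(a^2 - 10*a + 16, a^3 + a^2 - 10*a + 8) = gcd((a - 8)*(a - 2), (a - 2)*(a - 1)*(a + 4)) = a - 2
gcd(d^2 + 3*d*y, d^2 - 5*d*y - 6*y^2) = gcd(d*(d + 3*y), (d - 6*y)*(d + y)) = 1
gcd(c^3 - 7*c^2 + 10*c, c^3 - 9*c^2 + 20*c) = c^2 - 5*c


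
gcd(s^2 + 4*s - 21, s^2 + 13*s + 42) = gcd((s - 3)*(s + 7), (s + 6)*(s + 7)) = s + 7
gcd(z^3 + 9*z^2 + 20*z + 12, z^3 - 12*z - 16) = z + 2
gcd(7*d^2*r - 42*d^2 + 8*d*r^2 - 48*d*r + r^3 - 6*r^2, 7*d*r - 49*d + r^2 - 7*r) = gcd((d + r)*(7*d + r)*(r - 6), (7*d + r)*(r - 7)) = 7*d + r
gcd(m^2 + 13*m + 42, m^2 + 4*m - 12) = m + 6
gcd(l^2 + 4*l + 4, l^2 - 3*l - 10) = l + 2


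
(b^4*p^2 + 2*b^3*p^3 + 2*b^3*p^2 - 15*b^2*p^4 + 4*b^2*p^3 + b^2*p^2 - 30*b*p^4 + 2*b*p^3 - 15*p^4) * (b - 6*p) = b^5*p^2 - 4*b^4*p^3 + 2*b^4*p^2 - 27*b^3*p^4 - 8*b^3*p^3 + b^3*p^2 + 90*b^2*p^5 - 54*b^2*p^4 - 4*b^2*p^3 + 180*b*p^5 - 27*b*p^4 + 90*p^5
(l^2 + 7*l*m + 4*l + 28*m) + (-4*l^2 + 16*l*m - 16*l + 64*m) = -3*l^2 + 23*l*m - 12*l + 92*m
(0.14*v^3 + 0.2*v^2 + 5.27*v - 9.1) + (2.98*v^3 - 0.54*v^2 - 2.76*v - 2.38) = 3.12*v^3 - 0.34*v^2 + 2.51*v - 11.48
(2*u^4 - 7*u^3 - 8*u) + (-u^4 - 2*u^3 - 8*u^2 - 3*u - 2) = u^4 - 9*u^3 - 8*u^2 - 11*u - 2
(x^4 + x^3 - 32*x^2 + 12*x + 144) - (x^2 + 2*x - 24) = x^4 + x^3 - 33*x^2 + 10*x + 168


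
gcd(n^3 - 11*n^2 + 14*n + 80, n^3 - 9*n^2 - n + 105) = n - 5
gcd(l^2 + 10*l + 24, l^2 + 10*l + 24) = l^2 + 10*l + 24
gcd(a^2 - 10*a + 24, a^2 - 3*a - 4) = a - 4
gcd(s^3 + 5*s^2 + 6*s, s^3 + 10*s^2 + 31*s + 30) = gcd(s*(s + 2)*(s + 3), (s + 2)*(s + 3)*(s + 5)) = s^2 + 5*s + 6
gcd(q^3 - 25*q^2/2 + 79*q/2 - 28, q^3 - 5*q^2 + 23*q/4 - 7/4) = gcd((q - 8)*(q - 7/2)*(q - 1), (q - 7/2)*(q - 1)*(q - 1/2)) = q^2 - 9*q/2 + 7/2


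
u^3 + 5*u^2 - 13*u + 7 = (u - 1)^2*(u + 7)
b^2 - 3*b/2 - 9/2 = (b - 3)*(b + 3/2)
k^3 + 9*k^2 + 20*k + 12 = (k + 1)*(k + 2)*(k + 6)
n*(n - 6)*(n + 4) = n^3 - 2*n^2 - 24*n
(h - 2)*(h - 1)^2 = h^3 - 4*h^2 + 5*h - 2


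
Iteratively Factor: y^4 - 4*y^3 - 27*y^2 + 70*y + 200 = (y + 2)*(y^3 - 6*y^2 - 15*y + 100) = (y - 5)*(y + 2)*(y^2 - y - 20) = (y - 5)^2*(y + 2)*(y + 4)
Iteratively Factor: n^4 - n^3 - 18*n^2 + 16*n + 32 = (n - 2)*(n^3 + n^2 - 16*n - 16) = (n - 4)*(n - 2)*(n^2 + 5*n + 4) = (n - 4)*(n - 2)*(n + 4)*(n + 1)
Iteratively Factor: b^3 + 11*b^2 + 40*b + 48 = (b + 4)*(b^2 + 7*b + 12) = (b + 4)^2*(b + 3)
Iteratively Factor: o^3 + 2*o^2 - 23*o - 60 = (o + 4)*(o^2 - 2*o - 15) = (o - 5)*(o + 4)*(o + 3)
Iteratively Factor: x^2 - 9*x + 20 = (x - 4)*(x - 5)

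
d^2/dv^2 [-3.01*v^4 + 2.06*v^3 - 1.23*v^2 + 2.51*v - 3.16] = -36.12*v^2 + 12.36*v - 2.46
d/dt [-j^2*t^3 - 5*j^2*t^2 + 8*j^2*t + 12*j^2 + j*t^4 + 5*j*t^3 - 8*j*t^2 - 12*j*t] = j*(-3*j*t^2 - 10*j*t + 8*j + 4*t^3 + 15*t^2 - 16*t - 12)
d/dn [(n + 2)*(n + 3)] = 2*n + 5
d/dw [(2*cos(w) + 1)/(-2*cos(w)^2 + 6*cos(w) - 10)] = (-2*cos(w) - cos(2*w) + 12)*sin(w)/(2*(sin(w)^2 + 3*cos(w) - 6)^2)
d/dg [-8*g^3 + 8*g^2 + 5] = 8*g*(2 - 3*g)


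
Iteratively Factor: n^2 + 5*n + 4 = (n + 4)*(n + 1)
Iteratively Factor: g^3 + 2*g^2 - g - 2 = (g - 1)*(g^2 + 3*g + 2) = (g - 1)*(g + 2)*(g + 1)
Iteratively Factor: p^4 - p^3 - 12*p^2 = (p + 3)*(p^3 - 4*p^2) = (p - 4)*(p + 3)*(p^2) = p*(p - 4)*(p + 3)*(p)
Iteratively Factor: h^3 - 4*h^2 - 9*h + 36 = (h - 4)*(h^2 - 9) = (h - 4)*(h - 3)*(h + 3)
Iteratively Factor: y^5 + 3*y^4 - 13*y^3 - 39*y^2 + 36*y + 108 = (y + 2)*(y^4 + y^3 - 15*y^2 - 9*y + 54) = (y + 2)*(y + 3)*(y^3 - 2*y^2 - 9*y + 18) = (y - 3)*(y + 2)*(y + 3)*(y^2 + y - 6) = (y - 3)*(y - 2)*(y + 2)*(y + 3)*(y + 3)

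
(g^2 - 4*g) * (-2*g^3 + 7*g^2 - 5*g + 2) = -2*g^5 + 15*g^4 - 33*g^3 + 22*g^2 - 8*g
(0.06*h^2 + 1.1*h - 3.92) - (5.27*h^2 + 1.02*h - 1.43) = -5.21*h^2 + 0.0800000000000001*h - 2.49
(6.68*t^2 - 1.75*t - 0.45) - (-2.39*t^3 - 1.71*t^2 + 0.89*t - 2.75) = 2.39*t^3 + 8.39*t^2 - 2.64*t + 2.3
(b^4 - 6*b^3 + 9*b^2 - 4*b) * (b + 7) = b^5 + b^4 - 33*b^3 + 59*b^2 - 28*b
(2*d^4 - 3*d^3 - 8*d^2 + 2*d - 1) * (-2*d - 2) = -4*d^5 + 2*d^4 + 22*d^3 + 12*d^2 - 2*d + 2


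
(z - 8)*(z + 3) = z^2 - 5*z - 24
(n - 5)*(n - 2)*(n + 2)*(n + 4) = n^4 - n^3 - 24*n^2 + 4*n + 80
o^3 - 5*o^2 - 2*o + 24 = (o - 4)*(o - 3)*(o + 2)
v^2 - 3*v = v*(v - 3)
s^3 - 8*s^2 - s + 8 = (s - 8)*(s - 1)*(s + 1)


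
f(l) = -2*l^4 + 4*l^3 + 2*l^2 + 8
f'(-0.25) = -0.12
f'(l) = -8*l^3 + 12*l^2 + 4*l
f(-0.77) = 6.66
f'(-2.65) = 222.55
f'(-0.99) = 15.56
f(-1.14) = 1.30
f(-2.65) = -151.02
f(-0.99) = 4.16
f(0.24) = 8.16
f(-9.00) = -15868.00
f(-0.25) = 8.05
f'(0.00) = 0.00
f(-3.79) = -593.69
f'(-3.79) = 592.73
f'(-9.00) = 6768.00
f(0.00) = 8.00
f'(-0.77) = 7.69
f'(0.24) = 1.54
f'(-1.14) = 22.89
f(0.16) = 8.07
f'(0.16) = 0.91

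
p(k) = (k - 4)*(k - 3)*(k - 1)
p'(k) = (k - 4)*(k - 3) + (k - 4)*(k - 1) + (k - 3)*(k - 1)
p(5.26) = 12.13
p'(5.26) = 17.84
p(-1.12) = -44.72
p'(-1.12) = 40.68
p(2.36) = 1.43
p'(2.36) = -2.05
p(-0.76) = -31.50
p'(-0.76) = 32.89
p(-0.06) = -13.17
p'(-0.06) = 19.97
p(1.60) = 2.02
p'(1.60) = 1.08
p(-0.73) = -30.52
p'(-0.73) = 32.28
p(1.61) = 2.03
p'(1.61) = 1.02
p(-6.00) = -630.00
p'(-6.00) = 223.00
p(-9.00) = -1560.00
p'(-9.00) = 406.00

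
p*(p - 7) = p^2 - 7*p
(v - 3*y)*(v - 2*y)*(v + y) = v^3 - 4*v^2*y + v*y^2 + 6*y^3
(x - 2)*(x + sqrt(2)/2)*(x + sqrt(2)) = x^3 - 2*x^2 + 3*sqrt(2)*x^2/2 - 3*sqrt(2)*x + x - 2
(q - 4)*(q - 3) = q^2 - 7*q + 12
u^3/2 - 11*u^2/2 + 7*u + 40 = (u/2 + 1)*(u - 8)*(u - 5)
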